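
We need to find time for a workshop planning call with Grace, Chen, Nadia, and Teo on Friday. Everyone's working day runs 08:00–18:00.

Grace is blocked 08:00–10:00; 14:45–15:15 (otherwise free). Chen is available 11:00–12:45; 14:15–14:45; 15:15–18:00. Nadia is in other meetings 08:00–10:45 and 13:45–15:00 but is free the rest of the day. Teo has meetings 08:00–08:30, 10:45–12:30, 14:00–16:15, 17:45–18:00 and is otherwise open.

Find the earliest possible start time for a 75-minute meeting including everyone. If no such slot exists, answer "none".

16:15

Grace free: 10:00-14:45, 15:15-18:00 (invert busy blocks within the working day).
Chen free: 11:00-12:45, 14:15-14:45, 15:15-18:00.
Nadia free: 10:45-13:45, 15:00-18:00 (invert busy blocks within the working day).
Teo free: 08:30-10:45, 12:30-14:00, 16:15-17:45 (invert busy blocks within the working day).
Grace ∩ Chen: 11:00-12:45, 14:15-14:45, 15:15-18:00.
Grace ∩ Chen ∩ Nadia: 11:00-12:45, 15:15-18:00.
Grace ∩ Chen ∩ Nadia ∩ Teo: 12:30-12:45, 16:15-17:45.
Those are the intersection windows.
The first common window of at least 75 minutes is 16:15-17:45, so the earliest start is 16:15.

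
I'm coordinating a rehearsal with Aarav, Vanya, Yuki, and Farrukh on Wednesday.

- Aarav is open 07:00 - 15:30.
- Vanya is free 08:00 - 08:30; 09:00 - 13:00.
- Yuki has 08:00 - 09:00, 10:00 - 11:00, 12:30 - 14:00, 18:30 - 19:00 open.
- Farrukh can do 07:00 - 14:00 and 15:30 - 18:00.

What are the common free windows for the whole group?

Aarav ∩ Vanya: 08:00-08:30, 09:00-13:00.
Aarav ∩ Vanya ∩ Yuki: 08:00-08:30, 10:00-11:00, 12:30-13:00.
Aarav ∩ Vanya ∩ Yuki ∩ Farrukh: 08:00-08:30, 10:00-11:00, 12:30-13:00.

08:00-08:30, 10:00-11:00, 12:30-13:00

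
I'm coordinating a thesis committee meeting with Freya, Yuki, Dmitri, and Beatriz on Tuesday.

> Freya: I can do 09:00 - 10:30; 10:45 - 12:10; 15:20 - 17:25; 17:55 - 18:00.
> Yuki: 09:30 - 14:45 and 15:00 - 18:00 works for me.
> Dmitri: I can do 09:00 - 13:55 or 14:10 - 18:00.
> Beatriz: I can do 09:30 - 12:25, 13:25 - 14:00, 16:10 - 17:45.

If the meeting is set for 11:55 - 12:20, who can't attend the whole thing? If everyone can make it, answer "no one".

Freya

Freya: not fully free for 11:55-12:20. Yuki: free for 11:55-12:20. Dmitri: free for 11:55-12:20. Beatriz: free for 11:55-12:20.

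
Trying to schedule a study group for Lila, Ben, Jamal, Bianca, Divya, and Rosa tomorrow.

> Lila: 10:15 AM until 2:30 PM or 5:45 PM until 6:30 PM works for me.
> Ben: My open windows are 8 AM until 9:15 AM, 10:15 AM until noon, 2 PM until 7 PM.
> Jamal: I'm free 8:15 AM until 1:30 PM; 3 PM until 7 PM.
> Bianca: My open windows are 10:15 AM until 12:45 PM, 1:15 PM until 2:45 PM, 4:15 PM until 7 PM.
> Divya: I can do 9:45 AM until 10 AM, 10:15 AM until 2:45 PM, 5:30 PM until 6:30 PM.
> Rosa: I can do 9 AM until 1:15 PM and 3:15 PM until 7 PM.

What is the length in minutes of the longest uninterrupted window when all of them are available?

Lila ∩ Ben: 10:15-12:00, 14:00-14:30, 17:45-18:30.
Lila ∩ Ben ∩ Jamal: 10:15-12:00, 17:45-18:30.
Lila ∩ Ben ∩ Jamal ∩ Bianca: 10:15-12:00, 17:45-18:30.
Lila ∩ Ben ∩ Jamal ∩ Bianca ∩ Divya: 10:15-12:00, 17:45-18:30.
Lila ∩ Ben ∩ Jamal ∩ Bianca ∩ Divya ∩ Rosa: 10:15-12:00, 17:45-18:30.
So the common availability across everyone is 10:15-12:00, 17:45-18:30.
The longest is 10:15-12:00 at 105 minutes.

105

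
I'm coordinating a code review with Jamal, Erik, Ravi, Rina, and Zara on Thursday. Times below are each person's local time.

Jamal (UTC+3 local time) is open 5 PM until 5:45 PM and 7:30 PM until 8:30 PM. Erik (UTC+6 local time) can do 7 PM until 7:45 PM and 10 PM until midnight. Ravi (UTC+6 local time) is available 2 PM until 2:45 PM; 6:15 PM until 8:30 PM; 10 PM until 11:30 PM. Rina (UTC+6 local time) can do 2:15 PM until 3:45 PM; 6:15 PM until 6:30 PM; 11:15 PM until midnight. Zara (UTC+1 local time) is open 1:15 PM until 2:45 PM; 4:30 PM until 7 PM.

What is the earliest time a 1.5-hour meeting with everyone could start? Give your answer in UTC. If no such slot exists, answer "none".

none

Jamal in UTC: 14:00-14:45, 16:30-17:30 (subtract 3h to convert from UTC+3).
Erik in UTC: 13:00-13:45, 16:00-18:00 (subtract 6h to convert from UTC+6).
Ravi in UTC: 08:00-08:45, 12:15-14:30, 16:00-17:30 (subtract 6h to convert from UTC+6).
Rina in UTC: 08:15-09:45, 12:15-12:30, 17:15-18:00 (subtract 6h to convert from UTC+6).
Zara in UTC: 12:15-13:45, 15:30-18:00 (subtract 1h to convert from UTC+1).
Jamal ∩ Erik: 16:30-17:30.
Jamal ∩ Erik ∩ Ravi: 16:30-17:30.
Jamal ∩ Erik ∩ Ravi ∩ Rina: 17:15-17:30.
Jamal ∩ Erik ∩ Ravi ∩ Rina ∩ Zara: 17:15-17:30.
No common window is at least 90 minutes long.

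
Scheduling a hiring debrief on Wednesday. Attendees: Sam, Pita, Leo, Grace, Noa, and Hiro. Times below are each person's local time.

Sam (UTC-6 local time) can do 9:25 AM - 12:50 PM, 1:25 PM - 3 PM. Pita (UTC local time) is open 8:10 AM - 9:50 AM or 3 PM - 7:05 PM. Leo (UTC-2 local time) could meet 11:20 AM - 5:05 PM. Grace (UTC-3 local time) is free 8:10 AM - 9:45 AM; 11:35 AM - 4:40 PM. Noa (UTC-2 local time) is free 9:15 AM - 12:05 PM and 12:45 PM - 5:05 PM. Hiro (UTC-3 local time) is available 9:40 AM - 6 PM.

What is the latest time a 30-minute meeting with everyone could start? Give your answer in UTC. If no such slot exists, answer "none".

18:20

Sam in UTC: 15:25-18:50, 19:25-21:00 (add 6h to convert from UTC-6).
Pita in UTC: 08:10-09:50, 15:00-19:05.
Leo in UTC: 13:20-19:05 (add 2h to convert from UTC-2).
Grace in UTC: 11:10-12:45, 14:35-19:40 (add 3h to convert from UTC-3).
Noa in UTC: 11:15-14:05, 14:45-19:05 (add 2h to convert from UTC-2).
Hiro in UTC: 12:40-21:00 (add 3h to convert from UTC-3).
Sam ∩ Pita: 15:25-18:50.
Sam ∩ Pita ∩ Leo: 15:25-18:50.
Sam ∩ Pita ∩ Leo ∩ Grace: 15:25-18:50.
Sam ∩ Pita ∩ Leo ∩ Grace ∩ Noa: 15:25-18:50.
Sam ∩ Pita ∩ Leo ∩ Grace ∩ Noa ∩ Hiro: 15:25-18:50.
The last common window of at least 30 minutes is 15:25-18:50; a 30-minute meeting can start as late as 18:20 and still end by 18:50.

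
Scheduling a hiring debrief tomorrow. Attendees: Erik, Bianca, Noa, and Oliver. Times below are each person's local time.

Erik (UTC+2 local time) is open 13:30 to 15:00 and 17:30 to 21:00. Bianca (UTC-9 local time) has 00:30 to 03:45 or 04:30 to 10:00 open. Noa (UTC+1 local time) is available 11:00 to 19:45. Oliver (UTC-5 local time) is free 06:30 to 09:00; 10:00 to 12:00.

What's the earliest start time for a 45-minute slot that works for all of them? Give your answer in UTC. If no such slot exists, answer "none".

Erik in UTC: 11:30-13:00, 15:30-19:00 (subtract 2h to convert from UTC+2).
Bianca in UTC: 09:30-12:45, 13:30-19:00 (add 9h to convert from UTC-9).
Noa in UTC: 10:00-18:45 (subtract 1h to convert from UTC+1).
Oliver in UTC: 11:30-14:00, 15:00-17:00 (add 5h to convert from UTC-5).
Erik ∩ Bianca: 11:30-12:45, 15:30-19:00.
Erik ∩ Bianca ∩ Noa: 11:30-12:45, 15:30-18:45.
Erik ∩ Bianca ∩ Noa ∩ Oliver: 11:30-12:45, 15:30-17:00.
The first common window of at least 45 minutes is 11:30-12:45, so the earliest start is 11:30.

11:30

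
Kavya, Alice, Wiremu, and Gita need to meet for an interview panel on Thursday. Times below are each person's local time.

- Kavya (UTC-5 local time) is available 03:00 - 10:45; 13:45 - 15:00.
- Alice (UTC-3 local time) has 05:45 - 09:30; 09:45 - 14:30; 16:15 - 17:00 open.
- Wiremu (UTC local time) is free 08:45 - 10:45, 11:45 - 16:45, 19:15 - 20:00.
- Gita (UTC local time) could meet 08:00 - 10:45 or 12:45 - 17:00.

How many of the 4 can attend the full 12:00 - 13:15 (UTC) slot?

Kavya in UTC: 08:00-15:45, 18:45-20:00 (add 5h to convert from UTC-5).
Alice in UTC: 08:45-12:30, 12:45-17:30, 19:15-20:00 (add 3h to convert from UTC-3).
Wiremu in UTC: 08:45-10:45, 11:45-16:45, 19:15-20:00.
Gita in UTC: 08:00-10:45, 12:45-17:00.
Kavya and Wiremu can make the full 12:00-13:15 slot — that's 2.

2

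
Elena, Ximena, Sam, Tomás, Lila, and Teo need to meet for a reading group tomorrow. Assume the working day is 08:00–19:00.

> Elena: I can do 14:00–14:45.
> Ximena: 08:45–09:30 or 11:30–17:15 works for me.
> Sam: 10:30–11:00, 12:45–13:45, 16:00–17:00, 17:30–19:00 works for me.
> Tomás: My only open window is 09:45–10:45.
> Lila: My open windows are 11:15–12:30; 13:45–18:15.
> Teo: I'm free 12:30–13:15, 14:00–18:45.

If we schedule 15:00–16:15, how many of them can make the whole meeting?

Ximena, Lila, and Teo can make the full 15:00-16:15 slot — that's 3.

3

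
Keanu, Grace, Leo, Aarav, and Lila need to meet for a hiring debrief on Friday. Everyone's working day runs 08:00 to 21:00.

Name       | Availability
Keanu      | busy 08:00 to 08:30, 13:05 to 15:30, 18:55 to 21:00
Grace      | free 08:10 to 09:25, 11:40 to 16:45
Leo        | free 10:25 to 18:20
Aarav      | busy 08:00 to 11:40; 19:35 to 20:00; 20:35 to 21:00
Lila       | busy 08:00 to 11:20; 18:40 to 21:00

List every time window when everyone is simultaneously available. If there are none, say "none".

Keanu free: 08:30-13:05, 15:30-18:55 (invert busy blocks within the working day).
Grace free: 08:10-09:25, 11:40-16:45.
Leo free: 10:25-18:20.
Aarav free: 11:40-19:35, 20:00-20:35 (invert busy blocks within the working day).
Lila free: 11:20-18:40 (invert busy blocks within the working day).
Keanu ∩ Grace: 08:30-09:25, 11:40-13:05, 15:30-16:45.
Keanu ∩ Grace ∩ Leo: 11:40-13:05, 15:30-16:45.
Keanu ∩ Grace ∩ Leo ∩ Aarav: 11:40-13:05, 15:30-16:45.
Keanu ∩ Grace ∩ Leo ∩ Aarav ∩ Lila: 11:40-13:05, 15:30-16:45.

11:40-13:05, 15:30-16:45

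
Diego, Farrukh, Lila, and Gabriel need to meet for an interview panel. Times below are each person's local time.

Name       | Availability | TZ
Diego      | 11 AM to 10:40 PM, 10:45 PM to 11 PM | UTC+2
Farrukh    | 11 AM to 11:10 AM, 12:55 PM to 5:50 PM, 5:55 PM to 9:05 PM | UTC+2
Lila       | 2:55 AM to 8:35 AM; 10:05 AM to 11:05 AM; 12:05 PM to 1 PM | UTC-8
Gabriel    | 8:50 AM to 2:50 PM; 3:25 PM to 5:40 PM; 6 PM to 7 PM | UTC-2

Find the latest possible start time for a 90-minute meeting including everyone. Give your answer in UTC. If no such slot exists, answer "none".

14:20

Diego in UTC: 09:00-20:40, 20:45-21:00 (subtract 2h to convert from UTC+2).
Farrukh in UTC: 09:00-09:10, 10:55-15:50, 15:55-19:05 (subtract 2h to convert from UTC+2).
Lila in UTC: 10:55-16:35, 18:05-19:05, 20:05-21:00 (add 8h to convert from UTC-8).
Gabriel in UTC: 10:50-16:50, 17:25-19:40, 20:00-21:00 (add 2h to convert from UTC-2).
Diego ∩ Farrukh: 09:00-09:10, 10:55-15:50, 15:55-19:05.
Diego ∩ Farrukh ∩ Lila: 10:55-15:50, 15:55-16:35, 18:05-19:05.
Diego ∩ Farrukh ∩ Lila ∩ Gabriel: 10:55-15:50, 15:55-16:35, 18:05-19:05.
The last common window of at least 90 minutes is 10:55-15:50; a 90-minute meeting can start as late as 14:20 and still end by 15:50.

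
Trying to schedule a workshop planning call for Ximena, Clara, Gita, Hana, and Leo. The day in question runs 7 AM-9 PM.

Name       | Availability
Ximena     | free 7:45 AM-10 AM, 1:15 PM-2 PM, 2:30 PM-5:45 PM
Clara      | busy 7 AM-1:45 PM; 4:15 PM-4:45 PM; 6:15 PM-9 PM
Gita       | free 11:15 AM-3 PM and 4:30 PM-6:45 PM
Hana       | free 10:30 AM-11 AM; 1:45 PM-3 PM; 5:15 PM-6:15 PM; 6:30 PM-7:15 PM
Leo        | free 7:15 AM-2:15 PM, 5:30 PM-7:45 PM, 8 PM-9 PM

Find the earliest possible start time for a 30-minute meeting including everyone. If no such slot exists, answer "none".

none

Ximena free: 07:45-10:00, 13:15-14:00, 14:30-17:45.
Clara free: 13:45-16:15, 16:45-18:15 (invert busy blocks within the working day).
Gita free: 11:15-15:00, 16:30-18:45.
Hana free: 10:30-11:00, 13:45-15:00, 17:15-18:15, 18:30-19:15.
Leo free: 07:15-14:15, 17:30-19:45, 20:00-21:00.
Ximena ∩ Clara: 13:45-14:00, 14:30-16:15, 16:45-17:45.
Ximena ∩ Clara ∩ Gita: 13:45-14:00, 14:30-15:00, 16:45-17:45.
Ximena ∩ Clara ∩ Gita ∩ Hana: 13:45-14:00, 14:30-15:00, 17:15-17:45.
Ximena ∩ Clara ∩ Gita ∩ Hana ∩ Leo: 13:45-14:00, 17:30-17:45.
No common window is at least 30 minutes long.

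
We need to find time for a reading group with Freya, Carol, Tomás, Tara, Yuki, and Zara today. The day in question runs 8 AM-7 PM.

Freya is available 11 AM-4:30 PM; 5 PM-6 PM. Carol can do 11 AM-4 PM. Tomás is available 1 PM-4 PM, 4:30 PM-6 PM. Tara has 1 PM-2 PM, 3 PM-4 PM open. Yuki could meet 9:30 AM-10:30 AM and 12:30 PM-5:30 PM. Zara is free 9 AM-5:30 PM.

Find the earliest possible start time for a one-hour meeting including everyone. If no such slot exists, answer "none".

13:00

Freya ∩ Carol: 11:00-16:00.
Freya ∩ Carol ∩ Tomás: 13:00-16:00.
Freya ∩ Carol ∩ Tomás ∩ Tara: 13:00-14:00, 15:00-16:00.
Freya ∩ Carol ∩ Tomás ∩ Tara ∩ Yuki: 13:00-14:00, 15:00-16:00.
Freya ∩ Carol ∩ Tomás ∩ Tara ∩ Yuki ∩ Zara: 13:00-14:00, 15:00-16:00.
The first common window of at least 60 minutes is 13:00-14:00, so the earliest start is 13:00.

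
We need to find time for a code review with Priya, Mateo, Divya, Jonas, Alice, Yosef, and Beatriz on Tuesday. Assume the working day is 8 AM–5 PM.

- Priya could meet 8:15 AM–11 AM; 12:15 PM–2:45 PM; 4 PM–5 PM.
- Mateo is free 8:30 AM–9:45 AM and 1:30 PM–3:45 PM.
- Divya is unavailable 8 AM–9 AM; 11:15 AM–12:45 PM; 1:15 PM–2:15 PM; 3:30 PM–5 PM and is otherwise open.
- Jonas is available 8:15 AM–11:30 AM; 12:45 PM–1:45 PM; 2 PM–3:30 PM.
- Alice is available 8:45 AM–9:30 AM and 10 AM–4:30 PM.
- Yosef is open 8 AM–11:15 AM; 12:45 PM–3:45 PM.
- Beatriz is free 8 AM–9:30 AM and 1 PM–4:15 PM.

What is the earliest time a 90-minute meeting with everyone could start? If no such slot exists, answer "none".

none

Priya free: 08:15-11:00, 12:15-14:45, 16:00-17:00.
Mateo free: 08:30-09:45, 13:30-15:45.
Divya free: 09:00-11:15, 12:45-13:15, 14:15-15:30 (invert busy blocks within the working day).
Jonas free: 08:15-11:30, 12:45-13:45, 14:00-15:30.
Alice free: 08:45-09:30, 10:00-16:30.
Yosef free: 08:00-11:15, 12:45-15:45.
Beatriz free: 08:00-09:30, 13:00-16:15.
Priya ∩ Mateo: 08:30-09:45, 13:30-14:45.
Priya ∩ Mateo ∩ Divya: 09:00-09:45, 14:15-14:45.
Priya ∩ Mateo ∩ Divya ∩ Jonas: 09:00-09:45, 14:15-14:45.
Priya ∩ Mateo ∩ Divya ∩ Jonas ∩ Alice: 09:00-09:30, 14:15-14:45.
Priya ∩ Mateo ∩ Divya ∩ Jonas ∩ Alice ∩ Yosef: 09:00-09:30, 14:15-14:45.
Priya ∩ Mateo ∩ Divya ∩ Jonas ∩ Alice ∩ Yosef ∩ Beatriz: 09:00-09:30, 14:15-14:45.
No common window is at least 90 minutes long.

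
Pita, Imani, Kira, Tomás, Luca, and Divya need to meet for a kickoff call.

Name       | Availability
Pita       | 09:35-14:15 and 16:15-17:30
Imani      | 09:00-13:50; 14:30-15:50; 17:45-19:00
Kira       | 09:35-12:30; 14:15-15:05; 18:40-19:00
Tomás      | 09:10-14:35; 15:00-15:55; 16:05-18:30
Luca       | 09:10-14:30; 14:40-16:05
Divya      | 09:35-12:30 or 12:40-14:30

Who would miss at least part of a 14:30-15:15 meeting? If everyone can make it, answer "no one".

Divya, Kira, Luca, Pita, Tomás

Pita: not fully free for 14:30-15:15. Imani: free for 14:30-15:15. Kira: not fully free for 14:30-15:15. Tomás: not fully free for 14:30-15:15. Luca: not fully free for 14:30-15:15. Divya: not fully free for 14:30-15:15.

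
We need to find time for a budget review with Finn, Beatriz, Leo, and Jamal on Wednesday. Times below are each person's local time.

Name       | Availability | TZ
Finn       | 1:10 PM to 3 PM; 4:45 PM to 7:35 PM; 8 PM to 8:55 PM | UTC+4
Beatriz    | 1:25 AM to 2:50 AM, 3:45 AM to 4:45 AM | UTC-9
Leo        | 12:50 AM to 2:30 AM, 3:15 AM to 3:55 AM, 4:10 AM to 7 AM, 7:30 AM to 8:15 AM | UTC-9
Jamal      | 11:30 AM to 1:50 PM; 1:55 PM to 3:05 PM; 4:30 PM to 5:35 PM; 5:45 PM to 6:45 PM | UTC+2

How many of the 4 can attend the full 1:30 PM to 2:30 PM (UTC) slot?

Finn in UTC: 09:10-11:00, 12:45-15:35, 16:00-16:55 (subtract 4h to convert from UTC+4).
Beatriz in UTC: 10:25-11:50, 12:45-13:45 (add 9h to convert from UTC-9).
Leo in UTC: 09:50-11:30, 12:15-12:55, 13:10-16:00, 16:30-17:15 (add 9h to convert from UTC-9).
Jamal in UTC: 09:30-11:50, 11:55-13:05, 14:30-15:35, 15:45-16:45 (subtract 2h to convert from UTC+2).
Finn and Leo can make the full 13:30-14:30 slot — that's 2.

2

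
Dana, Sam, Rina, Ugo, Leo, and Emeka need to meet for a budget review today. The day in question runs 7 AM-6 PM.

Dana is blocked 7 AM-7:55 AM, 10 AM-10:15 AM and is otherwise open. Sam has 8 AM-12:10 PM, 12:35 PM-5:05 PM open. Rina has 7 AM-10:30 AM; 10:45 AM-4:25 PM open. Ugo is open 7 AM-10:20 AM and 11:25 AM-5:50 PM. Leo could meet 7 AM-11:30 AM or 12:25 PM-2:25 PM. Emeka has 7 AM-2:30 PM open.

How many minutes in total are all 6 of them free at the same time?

Dana free: 07:55-10:00, 10:15-18:00 (invert busy blocks within the working day).
Sam free: 08:00-12:10, 12:35-17:05.
Rina free: 07:00-10:30, 10:45-16:25.
Ugo free: 07:00-10:20, 11:25-17:50.
Leo free: 07:00-11:30, 12:25-14:25.
Emeka free: 07:00-14:30.
Dana ∩ Sam: 08:00-10:00, 10:15-12:10, 12:35-17:05.
Dana ∩ Sam ∩ Rina: 08:00-10:00, 10:15-10:30, 10:45-12:10, 12:35-16:25.
Dana ∩ Sam ∩ Rina ∩ Ugo: 08:00-10:00, 10:15-10:20, 11:25-12:10, 12:35-16:25.
Dana ∩ Sam ∩ Rina ∩ Ugo ∩ Leo: 08:00-10:00, 10:15-10:20, 11:25-11:30, 12:35-14:25.
Dana ∩ Sam ∩ Rina ∩ Ugo ∩ Leo ∩ Emeka: 08:00-10:00, 10:15-10:20, 11:25-11:30, 12:35-14:25.
So the common availability across everyone is 08:00-10:00, 10:15-10:20, 11:25-11:30, 12:35-14:25.
Summing the common windows: 120 + 5 + 5 + 110 = 240 minutes.

240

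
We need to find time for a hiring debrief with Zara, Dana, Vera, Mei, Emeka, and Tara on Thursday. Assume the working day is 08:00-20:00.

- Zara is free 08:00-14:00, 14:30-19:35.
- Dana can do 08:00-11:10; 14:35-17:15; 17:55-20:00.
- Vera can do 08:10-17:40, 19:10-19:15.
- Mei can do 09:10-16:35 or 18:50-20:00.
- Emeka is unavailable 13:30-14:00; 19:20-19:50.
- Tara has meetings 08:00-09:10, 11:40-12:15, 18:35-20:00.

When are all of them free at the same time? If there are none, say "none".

Zara free: 08:00-14:00, 14:30-19:35.
Dana free: 08:00-11:10, 14:35-17:15, 17:55-20:00.
Vera free: 08:10-17:40, 19:10-19:15.
Mei free: 09:10-16:35, 18:50-20:00.
Emeka free: 08:00-13:30, 14:00-19:20, 19:50-20:00 (invert busy blocks within the working day).
Tara free: 09:10-11:40, 12:15-18:35 (invert busy blocks within the working day).
Zara ∩ Dana: 08:00-11:10, 14:35-17:15, 17:55-19:35.
Zara ∩ Dana ∩ Vera: 08:10-11:10, 14:35-17:15, 19:10-19:15.
Zara ∩ Dana ∩ Vera ∩ Mei: 09:10-11:10, 14:35-16:35, 19:10-19:15.
Zara ∩ Dana ∩ Vera ∩ Mei ∩ Emeka: 09:10-11:10, 14:35-16:35, 19:10-19:15.
Zara ∩ Dana ∩ Vera ∩ Mei ∩ Emeka ∩ Tara: 09:10-11:10, 14:35-16:35.
So the common availability across everyone is 09:10-11:10, 14:35-16:35.

09:10-11:10, 14:35-16:35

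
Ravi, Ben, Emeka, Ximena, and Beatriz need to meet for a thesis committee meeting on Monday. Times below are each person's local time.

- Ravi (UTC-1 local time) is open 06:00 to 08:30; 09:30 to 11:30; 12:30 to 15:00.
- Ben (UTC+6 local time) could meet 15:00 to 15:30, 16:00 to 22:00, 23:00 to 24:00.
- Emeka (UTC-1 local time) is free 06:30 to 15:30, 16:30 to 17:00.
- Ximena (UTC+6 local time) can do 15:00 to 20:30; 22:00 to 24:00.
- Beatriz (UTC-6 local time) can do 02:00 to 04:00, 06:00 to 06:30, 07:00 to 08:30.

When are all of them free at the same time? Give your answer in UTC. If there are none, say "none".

09:00-09:30, 12:00-12:30, 13:30-14:30

Ravi in UTC: 07:00-09:30, 10:30-12:30, 13:30-16:00 (add 1h to convert from UTC-1).
Ben in UTC: 09:00-09:30, 10:00-16:00, 17:00-18:00 (subtract 6h to convert from UTC+6).
Emeka in UTC: 07:30-16:30, 17:30-18:00 (add 1h to convert from UTC-1).
Ximena in UTC: 09:00-14:30, 16:00-18:00 (subtract 6h to convert from UTC+6).
Beatriz in UTC: 08:00-10:00, 12:00-12:30, 13:00-14:30 (add 6h to convert from UTC-6).
Ravi ∩ Ben: 09:00-09:30, 10:30-12:30, 13:30-16:00.
Ravi ∩ Ben ∩ Emeka: 09:00-09:30, 10:30-12:30, 13:30-16:00.
Ravi ∩ Ben ∩ Emeka ∩ Ximena: 09:00-09:30, 10:30-12:30, 13:30-14:30.
Ravi ∩ Ben ∩ Emeka ∩ Ximena ∩ Beatriz: 09:00-09:30, 12:00-12:30, 13:30-14:30.
Those are the intersection windows.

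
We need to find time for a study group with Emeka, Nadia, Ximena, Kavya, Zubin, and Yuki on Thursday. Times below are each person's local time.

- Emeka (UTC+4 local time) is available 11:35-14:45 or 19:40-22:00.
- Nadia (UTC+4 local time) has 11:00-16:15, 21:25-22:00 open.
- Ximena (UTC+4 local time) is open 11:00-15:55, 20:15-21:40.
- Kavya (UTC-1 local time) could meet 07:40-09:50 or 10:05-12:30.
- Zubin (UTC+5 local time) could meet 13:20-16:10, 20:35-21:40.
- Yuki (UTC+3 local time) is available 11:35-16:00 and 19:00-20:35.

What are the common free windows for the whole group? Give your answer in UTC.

08:40-10:45

Emeka in UTC: 07:35-10:45, 15:40-18:00 (subtract 4h to convert from UTC+4).
Nadia in UTC: 07:00-12:15, 17:25-18:00 (subtract 4h to convert from UTC+4).
Ximena in UTC: 07:00-11:55, 16:15-17:40 (subtract 4h to convert from UTC+4).
Kavya in UTC: 08:40-10:50, 11:05-13:30 (add 1h to convert from UTC-1).
Zubin in UTC: 08:20-11:10, 15:35-16:40 (subtract 5h to convert from UTC+5).
Yuki in UTC: 08:35-13:00, 16:00-17:35 (subtract 3h to convert from UTC+3).
Emeka ∩ Nadia: 07:35-10:45, 17:25-18:00.
Emeka ∩ Nadia ∩ Ximena: 07:35-10:45, 17:25-17:40.
Emeka ∩ Nadia ∩ Ximena ∩ Kavya: 08:40-10:45.
Emeka ∩ Nadia ∩ Ximena ∩ Kavya ∩ Zubin: 08:40-10:45.
Emeka ∩ Nadia ∩ Ximena ∩ Kavya ∩ Zubin ∩ Yuki: 08:40-10:45.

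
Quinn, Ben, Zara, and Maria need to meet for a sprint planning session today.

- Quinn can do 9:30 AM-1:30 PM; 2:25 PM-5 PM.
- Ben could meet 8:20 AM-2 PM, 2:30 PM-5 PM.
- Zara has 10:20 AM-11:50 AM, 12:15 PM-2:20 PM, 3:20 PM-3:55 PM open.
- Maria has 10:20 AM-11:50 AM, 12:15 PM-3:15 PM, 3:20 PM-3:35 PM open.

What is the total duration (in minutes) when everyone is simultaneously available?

Quinn ∩ Ben: 09:30-13:30, 14:30-17:00.
Quinn ∩ Ben ∩ Zara: 10:20-11:50, 12:15-13:30, 15:20-15:55.
Quinn ∩ Ben ∩ Zara ∩ Maria: 10:20-11:50, 12:15-13:30, 15:20-15:35.
So the common availability across everyone is 10:20-11:50, 12:15-13:30, 15:20-15:35.
Summing the common windows: 90 + 75 + 15 = 180 minutes.

180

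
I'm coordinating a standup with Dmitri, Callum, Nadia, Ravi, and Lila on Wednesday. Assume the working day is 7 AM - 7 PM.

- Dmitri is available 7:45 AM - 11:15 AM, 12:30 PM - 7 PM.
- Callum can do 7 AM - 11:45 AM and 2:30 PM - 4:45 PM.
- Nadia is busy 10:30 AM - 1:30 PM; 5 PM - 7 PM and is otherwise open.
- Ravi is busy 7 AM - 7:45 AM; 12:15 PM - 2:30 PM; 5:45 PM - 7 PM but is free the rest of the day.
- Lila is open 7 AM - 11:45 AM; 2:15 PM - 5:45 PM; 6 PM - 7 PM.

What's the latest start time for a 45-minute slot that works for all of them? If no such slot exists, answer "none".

Dmitri free: 07:45-11:15, 12:30-19:00.
Callum free: 07:00-11:45, 14:30-16:45.
Nadia free: 07:00-10:30, 13:30-17:00 (invert busy blocks within the working day).
Ravi free: 07:45-12:15, 14:30-17:45 (invert busy blocks within the working day).
Lila free: 07:00-11:45, 14:15-17:45, 18:00-19:00.
Dmitri ∩ Callum: 07:45-11:15, 14:30-16:45.
Dmitri ∩ Callum ∩ Nadia: 07:45-10:30, 14:30-16:45.
Dmitri ∩ Callum ∩ Nadia ∩ Ravi: 07:45-10:30, 14:30-16:45.
Dmitri ∩ Callum ∩ Nadia ∩ Ravi ∩ Lila: 07:45-10:30, 14:30-16:45.
Those are the intersection windows.
The last common window of at least 45 minutes is 14:30-16:45; a 45-minute meeting can start as late as 16:00 and still end by 16:45.

16:00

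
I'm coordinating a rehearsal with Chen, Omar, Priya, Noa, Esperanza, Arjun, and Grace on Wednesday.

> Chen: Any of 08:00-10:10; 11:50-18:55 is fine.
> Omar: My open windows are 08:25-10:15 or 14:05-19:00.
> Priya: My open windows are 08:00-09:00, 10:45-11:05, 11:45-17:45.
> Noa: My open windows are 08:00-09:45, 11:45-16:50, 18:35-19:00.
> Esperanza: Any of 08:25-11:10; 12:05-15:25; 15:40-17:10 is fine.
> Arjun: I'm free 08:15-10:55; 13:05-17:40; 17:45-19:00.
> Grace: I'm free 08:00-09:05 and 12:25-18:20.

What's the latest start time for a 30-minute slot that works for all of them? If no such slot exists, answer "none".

Chen ∩ Omar: 08:25-10:10, 14:05-18:55.
Chen ∩ Omar ∩ Priya: 08:25-09:00, 14:05-17:45.
Chen ∩ Omar ∩ Priya ∩ Noa: 08:25-09:00, 14:05-16:50.
Chen ∩ Omar ∩ Priya ∩ Noa ∩ Esperanza: 08:25-09:00, 14:05-15:25, 15:40-16:50.
Chen ∩ Omar ∩ Priya ∩ Noa ∩ Esperanza ∩ Arjun: 08:25-09:00, 14:05-15:25, 15:40-16:50.
Chen ∩ Omar ∩ Priya ∩ Noa ∩ Esperanza ∩ Arjun ∩ Grace: 08:25-09:00, 14:05-15:25, 15:40-16:50.
The last common window of at least 30 minutes is 15:40-16:50; a 30-minute meeting can start as late as 16:20 and still end by 16:50.

16:20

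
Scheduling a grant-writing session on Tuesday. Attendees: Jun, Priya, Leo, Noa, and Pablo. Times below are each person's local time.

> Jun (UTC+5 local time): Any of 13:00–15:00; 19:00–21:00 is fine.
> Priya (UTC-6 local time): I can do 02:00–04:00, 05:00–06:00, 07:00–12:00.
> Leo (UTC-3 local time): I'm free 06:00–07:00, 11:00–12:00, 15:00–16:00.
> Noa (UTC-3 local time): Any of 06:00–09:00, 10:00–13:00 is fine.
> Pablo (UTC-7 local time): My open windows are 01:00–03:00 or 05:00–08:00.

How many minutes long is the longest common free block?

60

Jun in UTC: 08:00-10:00, 14:00-16:00 (subtract 5h to convert from UTC+5).
Priya in UTC: 08:00-10:00, 11:00-12:00, 13:00-18:00 (add 6h to convert from UTC-6).
Leo in UTC: 09:00-10:00, 14:00-15:00, 18:00-19:00 (add 3h to convert from UTC-3).
Noa in UTC: 09:00-12:00, 13:00-16:00 (add 3h to convert from UTC-3).
Pablo in UTC: 08:00-10:00, 12:00-15:00 (add 7h to convert from UTC-7).
Jun ∩ Priya: 08:00-10:00, 14:00-16:00.
Jun ∩ Priya ∩ Leo: 09:00-10:00, 14:00-15:00.
Jun ∩ Priya ∩ Leo ∩ Noa: 09:00-10:00, 14:00-15:00.
Jun ∩ Priya ∩ Leo ∩ Noa ∩ Pablo: 09:00-10:00, 14:00-15:00.
The longest is 09:00-10:00 at 60 minutes.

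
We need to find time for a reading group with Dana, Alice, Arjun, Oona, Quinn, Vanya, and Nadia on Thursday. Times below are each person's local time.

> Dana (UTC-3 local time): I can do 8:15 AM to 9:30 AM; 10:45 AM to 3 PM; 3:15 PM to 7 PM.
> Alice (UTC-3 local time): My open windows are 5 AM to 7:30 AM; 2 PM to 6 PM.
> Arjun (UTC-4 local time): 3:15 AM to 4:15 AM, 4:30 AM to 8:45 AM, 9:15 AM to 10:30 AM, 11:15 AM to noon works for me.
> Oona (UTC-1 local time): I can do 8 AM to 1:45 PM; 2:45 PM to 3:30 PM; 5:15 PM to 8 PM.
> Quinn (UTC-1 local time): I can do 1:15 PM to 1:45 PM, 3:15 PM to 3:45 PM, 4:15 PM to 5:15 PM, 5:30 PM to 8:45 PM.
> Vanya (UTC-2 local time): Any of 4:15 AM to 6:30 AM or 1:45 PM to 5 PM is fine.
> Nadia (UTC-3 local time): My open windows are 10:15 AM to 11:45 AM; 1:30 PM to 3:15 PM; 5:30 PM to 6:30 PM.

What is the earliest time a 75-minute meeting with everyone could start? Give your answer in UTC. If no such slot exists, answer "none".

none

Dana in UTC: 11:15-12:30, 13:45-18:00, 18:15-22:00 (add 3h to convert from UTC-3).
Alice in UTC: 08:00-10:30, 17:00-21:00 (add 3h to convert from UTC-3).
Arjun in UTC: 07:15-08:15, 08:30-12:45, 13:15-14:30, 15:15-16:00 (add 4h to convert from UTC-4).
Oona in UTC: 09:00-14:45, 15:45-16:30, 18:15-21:00 (add 1h to convert from UTC-1).
Quinn in UTC: 14:15-14:45, 16:15-16:45, 17:15-18:15, 18:30-21:45 (add 1h to convert from UTC-1).
Vanya in UTC: 06:15-08:30, 15:45-19:00 (add 2h to convert from UTC-2).
Nadia in UTC: 13:15-14:45, 16:30-18:15, 20:30-21:30 (add 3h to convert from UTC-3).
Dana ∩ Alice: 17:00-18:00, 18:15-21:00.
Dana ∩ Alice ∩ Arjun: ∅.
Dana ∩ Alice ∩ Arjun ∩ Oona: ∅.
Dana ∩ Alice ∩ Arjun ∩ Oona ∩ Quinn: ∅.
Dana ∩ Alice ∩ Arjun ∩ Oona ∩ Quinn ∩ Vanya: ∅.
Dana ∩ Alice ∩ Arjun ∩ Oona ∩ Quinn ∩ Vanya ∩ Nadia: ∅.
There is no time when everyone is free.
No common window is at least 75 minutes long.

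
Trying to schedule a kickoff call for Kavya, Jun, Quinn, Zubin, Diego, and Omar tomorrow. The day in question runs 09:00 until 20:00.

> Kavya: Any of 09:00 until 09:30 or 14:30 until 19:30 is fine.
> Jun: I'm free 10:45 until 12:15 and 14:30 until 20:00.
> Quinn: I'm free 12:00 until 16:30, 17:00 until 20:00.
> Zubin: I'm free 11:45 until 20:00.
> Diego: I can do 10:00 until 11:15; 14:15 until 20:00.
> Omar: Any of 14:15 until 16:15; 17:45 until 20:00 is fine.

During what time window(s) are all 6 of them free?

14:30-16:15, 17:45-19:30

Kavya ∩ Jun: 14:30-19:30.
Kavya ∩ Jun ∩ Quinn: 14:30-16:30, 17:00-19:30.
Kavya ∩ Jun ∩ Quinn ∩ Zubin: 14:30-16:30, 17:00-19:30.
Kavya ∩ Jun ∩ Quinn ∩ Zubin ∩ Diego: 14:30-16:30, 17:00-19:30.
Kavya ∩ Jun ∩ Quinn ∩ Zubin ∩ Diego ∩ Omar: 14:30-16:15, 17:45-19:30.
Those are the intersection windows.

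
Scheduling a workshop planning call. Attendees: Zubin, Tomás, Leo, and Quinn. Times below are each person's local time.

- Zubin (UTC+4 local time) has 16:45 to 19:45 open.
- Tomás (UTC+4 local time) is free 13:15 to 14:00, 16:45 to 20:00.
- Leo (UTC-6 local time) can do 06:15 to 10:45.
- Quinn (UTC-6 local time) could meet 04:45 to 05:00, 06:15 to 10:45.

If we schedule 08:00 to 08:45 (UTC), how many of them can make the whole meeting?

Zubin in UTC: 12:45-15:45 (subtract 4h to convert from UTC+4).
Tomás in UTC: 09:15-10:00, 12:45-16:00 (subtract 4h to convert from UTC+4).
Leo in UTC: 12:15-16:45 (add 6h to convert from UTC-6).
Quinn in UTC: 10:45-11:00, 12:15-16:45 (add 6h to convert from UTC-6).
nobody can make the full 08:00-08:45 slot — that's 0.

0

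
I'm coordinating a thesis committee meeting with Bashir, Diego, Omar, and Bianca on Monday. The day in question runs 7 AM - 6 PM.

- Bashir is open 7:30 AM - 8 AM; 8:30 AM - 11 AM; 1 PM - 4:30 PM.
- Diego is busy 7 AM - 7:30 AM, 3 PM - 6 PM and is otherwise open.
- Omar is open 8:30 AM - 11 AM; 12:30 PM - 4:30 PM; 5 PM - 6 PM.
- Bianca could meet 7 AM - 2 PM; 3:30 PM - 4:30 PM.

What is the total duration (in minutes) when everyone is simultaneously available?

210

Bashir free: 07:30-08:00, 08:30-11:00, 13:00-16:30.
Diego free: 07:30-15:00 (invert busy blocks within the working day).
Omar free: 08:30-11:00, 12:30-16:30, 17:00-18:00.
Bianca free: 07:00-14:00, 15:30-16:30.
Bashir ∩ Diego: 07:30-08:00, 08:30-11:00, 13:00-15:00.
Bashir ∩ Diego ∩ Omar: 08:30-11:00, 13:00-15:00.
Bashir ∩ Diego ∩ Omar ∩ Bianca: 08:30-11:00, 13:00-14:00.
Summing the common windows: 150 + 60 = 210 minutes.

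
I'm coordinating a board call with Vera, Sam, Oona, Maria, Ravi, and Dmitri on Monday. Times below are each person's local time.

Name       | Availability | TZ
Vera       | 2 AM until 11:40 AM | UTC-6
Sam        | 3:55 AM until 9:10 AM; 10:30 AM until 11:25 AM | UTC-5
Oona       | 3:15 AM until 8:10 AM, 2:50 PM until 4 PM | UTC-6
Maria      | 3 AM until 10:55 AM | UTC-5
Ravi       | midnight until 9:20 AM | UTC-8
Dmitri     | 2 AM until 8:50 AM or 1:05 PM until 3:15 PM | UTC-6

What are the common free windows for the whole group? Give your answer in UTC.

09:15-14:10

Vera in UTC: 08:00-17:40 (add 6h to convert from UTC-6).
Sam in UTC: 08:55-14:10, 15:30-16:25 (add 5h to convert from UTC-5).
Oona in UTC: 09:15-14:10, 20:50-22:00 (add 6h to convert from UTC-6).
Maria in UTC: 08:00-15:55 (add 5h to convert from UTC-5).
Ravi in UTC: 08:00-17:20 (add 8h to convert from UTC-8).
Dmitri in UTC: 08:00-14:50, 19:05-21:15 (add 6h to convert from UTC-6).
Vera ∩ Sam: 08:55-14:10, 15:30-16:25.
Vera ∩ Sam ∩ Oona: 09:15-14:10.
Vera ∩ Sam ∩ Oona ∩ Maria: 09:15-14:10.
Vera ∩ Sam ∩ Oona ∩ Maria ∩ Ravi: 09:15-14:10.
Vera ∩ Sam ∩ Oona ∩ Maria ∩ Ravi ∩ Dmitri: 09:15-14:10.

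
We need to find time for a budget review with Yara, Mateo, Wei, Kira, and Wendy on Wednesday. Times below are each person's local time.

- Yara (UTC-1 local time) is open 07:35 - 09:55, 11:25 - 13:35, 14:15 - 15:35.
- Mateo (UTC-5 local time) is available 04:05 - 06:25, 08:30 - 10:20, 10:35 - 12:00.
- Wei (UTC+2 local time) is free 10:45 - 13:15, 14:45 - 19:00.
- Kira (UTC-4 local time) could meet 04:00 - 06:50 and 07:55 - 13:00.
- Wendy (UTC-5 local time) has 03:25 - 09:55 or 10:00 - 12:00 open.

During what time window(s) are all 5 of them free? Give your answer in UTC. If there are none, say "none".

09:05-10:50, 13:30-14:35, 15:15-15:20, 15:35-16:35

Yara in UTC: 08:35-10:55, 12:25-14:35, 15:15-16:35 (add 1h to convert from UTC-1).
Mateo in UTC: 09:05-11:25, 13:30-15:20, 15:35-17:00 (add 5h to convert from UTC-5).
Wei in UTC: 08:45-11:15, 12:45-17:00 (subtract 2h to convert from UTC+2).
Kira in UTC: 08:00-10:50, 11:55-17:00 (add 4h to convert from UTC-4).
Wendy in UTC: 08:25-14:55, 15:00-17:00 (add 5h to convert from UTC-5).
Yara ∩ Mateo: 09:05-10:55, 13:30-14:35, 15:15-15:20, 15:35-16:35.
Yara ∩ Mateo ∩ Wei: 09:05-10:55, 13:30-14:35, 15:15-15:20, 15:35-16:35.
Yara ∩ Mateo ∩ Wei ∩ Kira: 09:05-10:50, 13:30-14:35, 15:15-15:20, 15:35-16:35.
Yara ∩ Mateo ∩ Wei ∩ Kira ∩ Wendy: 09:05-10:50, 13:30-14:35, 15:15-15:20, 15:35-16:35.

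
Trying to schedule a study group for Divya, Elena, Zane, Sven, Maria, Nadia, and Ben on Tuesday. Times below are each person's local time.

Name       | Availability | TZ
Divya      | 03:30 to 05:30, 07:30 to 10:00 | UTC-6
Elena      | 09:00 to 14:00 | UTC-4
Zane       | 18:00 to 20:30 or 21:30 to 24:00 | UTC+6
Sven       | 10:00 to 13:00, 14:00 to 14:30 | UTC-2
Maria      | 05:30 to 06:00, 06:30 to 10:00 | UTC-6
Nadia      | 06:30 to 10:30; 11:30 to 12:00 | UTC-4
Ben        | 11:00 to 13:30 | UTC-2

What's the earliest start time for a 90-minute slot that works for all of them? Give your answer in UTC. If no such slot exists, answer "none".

Divya in UTC: 09:30-11:30, 13:30-16:00 (add 6h to convert from UTC-6).
Elena in UTC: 13:00-18:00 (add 4h to convert from UTC-4).
Zane in UTC: 12:00-14:30, 15:30-18:00 (subtract 6h to convert from UTC+6).
Sven in UTC: 12:00-15:00, 16:00-16:30 (add 2h to convert from UTC-2).
Maria in UTC: 11:30-12:00, 12:30-16:00 (add 6h to convert from UTC-6).
Nadia in UTC: 10:30-14:30, 15:30-16:00 (add 4h to convert from UTC-4).
Ben in UTC: 13:00-15:30 (add 2h to convert from UTC-2).
Divya ∩ Elena: 13:30-16:00.
Divya ∩ Elena ∩ Zane: 13:30-14:30, 15:30-16:00.
Divya ∩ Elena ∩ Zane ∩ Sven: 13:30-14:30.
Divya ∩ Elena ∩ Zane ∩ Sven ∩ Maria: 13:30-14:30.
Divya ∩ Elena ∩ Zane ∩ Sven ∩ Maria ∩ Nadia: 13:30-14:30.
Divya ∩ Elena ∩ Zane ∩ Sven ∩ Maria ∩ Nadia ∩ Ben: 13:30-14:30.
No common window is at least 90 minutes long.

none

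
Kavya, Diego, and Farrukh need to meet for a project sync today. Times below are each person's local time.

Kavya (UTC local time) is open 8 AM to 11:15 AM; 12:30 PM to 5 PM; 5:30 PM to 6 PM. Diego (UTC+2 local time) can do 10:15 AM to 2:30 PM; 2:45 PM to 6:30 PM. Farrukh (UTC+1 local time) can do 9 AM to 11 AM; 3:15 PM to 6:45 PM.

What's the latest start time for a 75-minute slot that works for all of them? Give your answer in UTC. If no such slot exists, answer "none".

15:15

Kavya in UTC: 08:00-11:15, 12:30-17:00, 17:30-18:00.
Diego in UTC: 08:15-12:30, 12:45-16:30 (subtract 2h to convert from UTC+2).
Farrukh in UTC: 08:00-10:00, 14:15-17:45 (subtract 1h to convert from UTC+1).
Kavya ∩ Diego: 08:15-11:15, 12:45-16:30.
Kavya ∩ Diego ∩ Farrukh: 08:15-10:00, 14:15-16:30.
The last common window of at least 75 minutes is 14:15-16:30; a 75-minute meeting can start as late as 15:15 and still end by 16:30.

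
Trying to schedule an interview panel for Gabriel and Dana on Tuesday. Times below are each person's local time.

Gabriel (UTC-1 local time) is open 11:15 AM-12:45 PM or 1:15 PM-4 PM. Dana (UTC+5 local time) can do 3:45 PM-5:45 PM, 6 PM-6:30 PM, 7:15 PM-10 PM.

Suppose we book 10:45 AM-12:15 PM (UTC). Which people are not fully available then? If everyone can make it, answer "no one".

Gabriel in UTC: 12:15-13:45, 14:15-17:00 (add 1h to convert from UTC-1).
Dana in UTC: 10:45-12:45, 13:00-13:30, 14:15-17:00 (subtract 5h to convert from UTC+5).
Gabriel: not fully free for 10:45-12:15. Dana: free for 10:45-12:15.

Gabriel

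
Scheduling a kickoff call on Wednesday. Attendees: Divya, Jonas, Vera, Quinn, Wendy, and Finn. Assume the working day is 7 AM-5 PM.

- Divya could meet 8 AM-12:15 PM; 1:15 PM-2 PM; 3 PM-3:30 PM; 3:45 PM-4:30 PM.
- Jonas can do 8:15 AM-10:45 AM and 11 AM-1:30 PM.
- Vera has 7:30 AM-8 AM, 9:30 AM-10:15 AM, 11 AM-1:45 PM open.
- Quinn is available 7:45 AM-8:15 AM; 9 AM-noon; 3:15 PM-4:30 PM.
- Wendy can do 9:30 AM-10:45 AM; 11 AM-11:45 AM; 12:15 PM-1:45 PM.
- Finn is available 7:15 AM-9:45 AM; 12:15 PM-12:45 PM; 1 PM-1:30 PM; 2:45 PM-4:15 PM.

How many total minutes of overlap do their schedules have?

15

Divya ∩ Jonas: 08:15-10:45, 11:00-12:15, 13:15-13:30.
Divya ∩ Jonas ∩ Vera: 09:30-10:15, 11:00-12:15, 13:15-13:30.
Divya ∩ Jonas ∩ Vera ∩ Quinn: 09:30-10:15, 11:00-12:00.
Divya ∩ Jonas ∩ Vera ∩ Quinn ∩ Wendy: 09:30-10:15, 11:00-11:45.
Divya ∩ Jonas ∩ Vera ∩ Quinn ∩ Wendy ∩ Finn: 09:30-09:45.
Those are the intersection windows.
That's a single block of 15 minutes.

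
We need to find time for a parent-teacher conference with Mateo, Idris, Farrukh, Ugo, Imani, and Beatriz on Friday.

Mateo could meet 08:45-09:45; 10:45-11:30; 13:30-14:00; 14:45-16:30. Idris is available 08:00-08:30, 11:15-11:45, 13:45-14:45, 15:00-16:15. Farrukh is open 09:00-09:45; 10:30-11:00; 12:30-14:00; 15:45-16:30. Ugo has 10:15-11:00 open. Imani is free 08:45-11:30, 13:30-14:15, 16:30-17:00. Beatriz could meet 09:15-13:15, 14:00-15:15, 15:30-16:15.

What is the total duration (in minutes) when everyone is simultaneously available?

Mateo ∩ Idris: 11:15-11:30, 13:45-14:00, 15:00-16:15.
Mateo ∩ Idris ∩ Farrukh: 13:45-14:00, 15:45-16:15.
Mateo ∩ Idris ∩ Farrukh ∩ Ugo: ∅.
Mateo ∩ Idris ∩ Farrukh ∩ Ugo ∩ Imani: ∅.
Mateo ∩ Idris ∩ Farrukh ∩ Ugo ∩ Imani ∩ Beatriz: ∅.
There is no time when everyone is free.
There is no common window, so the total is 0 minutes.

0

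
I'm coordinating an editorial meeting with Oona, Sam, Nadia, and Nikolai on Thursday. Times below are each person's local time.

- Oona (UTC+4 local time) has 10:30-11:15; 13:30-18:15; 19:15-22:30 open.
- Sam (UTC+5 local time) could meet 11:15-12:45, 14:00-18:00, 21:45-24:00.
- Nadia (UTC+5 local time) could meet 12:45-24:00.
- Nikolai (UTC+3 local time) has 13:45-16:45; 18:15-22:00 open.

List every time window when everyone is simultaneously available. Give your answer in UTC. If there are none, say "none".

Oona in UTC: 06:30-07:15, 09:30-14:15, 15:15-18:30 (subtract 4h to convert from UTC+4).
Sam in UTC: 06:15-07:45, 09:00-13:00, 16:45-19:00 (subtract 5h to convert from UTC+5).
Nadia in UTC: 07:45-19:00 (subtract 5h to convert from UTC+5).
Nikolai in UTC: 10:45-13:45, 15:15-19:00 (subtract 3h to convert from UTC+3).
Oona ∩ Sam: 06:30-07:15, 09:30-13:00, 16:45-18:30.
Oona ∩ Sam ∩ Nadia: 09:30-13:00, 16:45-18:30.
Oona ∩ Sam ∩ Nadia ∩ Nikolai: 10:45-13:00, 16:45-18:30.

10:45-13:00, 16:45-18:30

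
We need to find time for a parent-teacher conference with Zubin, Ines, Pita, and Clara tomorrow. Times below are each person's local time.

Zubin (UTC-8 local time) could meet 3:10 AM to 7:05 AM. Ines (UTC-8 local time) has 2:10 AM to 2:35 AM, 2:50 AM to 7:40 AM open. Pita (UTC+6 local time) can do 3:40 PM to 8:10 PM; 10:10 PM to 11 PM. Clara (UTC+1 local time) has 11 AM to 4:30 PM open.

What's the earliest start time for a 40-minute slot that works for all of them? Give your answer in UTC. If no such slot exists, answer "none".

11:10

Zubin in UTC: 11:10-15:05 (add 8h to convert from UTC-8).
Ines in UTC: 10:10-10:35, 10:50-15:40 (add 8h to convert from UTC-8).
Pita in UTC: 09:40-14:10, 16:10-17:00 (subtract 6h to convert from UTC+6).
Clara in UTC: 10:00-15:30 (subtract 1h to convert from UTC+1).
Zubin ∩ Ines: 11:10-15:05.
Zubin ∩ Ines ∩ Pita: 11:10-14:10.
Zubin ∩ Ines ∩ Pita ∩ Clara: 11:10-14:10.
The first common window of at least 40 minutes is 11:10-14:10, so the earliest start is 11:10.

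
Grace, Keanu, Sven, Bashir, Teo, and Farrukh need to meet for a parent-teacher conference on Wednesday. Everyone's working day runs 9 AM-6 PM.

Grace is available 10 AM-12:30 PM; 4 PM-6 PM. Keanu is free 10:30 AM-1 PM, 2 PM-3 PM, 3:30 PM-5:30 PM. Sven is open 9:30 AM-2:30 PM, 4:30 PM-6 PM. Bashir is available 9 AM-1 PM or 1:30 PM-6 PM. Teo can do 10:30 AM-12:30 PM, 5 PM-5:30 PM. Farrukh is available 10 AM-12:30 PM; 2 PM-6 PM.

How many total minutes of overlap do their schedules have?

Grace ∩ Keanu: 10:30-12:30, 16:00-17:30.
Grace ∩ Keanu ∩ Sven: 10:30-12:30, 16:30-17:30.
Grace ∩ Keanu ∩ Sven ∩ Bashir: 10:30-12:30, 16:30-17:30.
Grace ∩ Keanu ∩ Sven ∩ Bashir ∩ Teo: 10:30-12:30, 17:00-17:30.
Grace ∩ Keanu ∩ Sven ∩ Bashir ∩ Teo ∩ Farrukh: 10:30-12:30, 17:00-17:30.
So the common availability across everyone is 10:30-12:30, 17:00-17:30.
Summing the common windows: 120 + 30 = 150 minutes.

150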